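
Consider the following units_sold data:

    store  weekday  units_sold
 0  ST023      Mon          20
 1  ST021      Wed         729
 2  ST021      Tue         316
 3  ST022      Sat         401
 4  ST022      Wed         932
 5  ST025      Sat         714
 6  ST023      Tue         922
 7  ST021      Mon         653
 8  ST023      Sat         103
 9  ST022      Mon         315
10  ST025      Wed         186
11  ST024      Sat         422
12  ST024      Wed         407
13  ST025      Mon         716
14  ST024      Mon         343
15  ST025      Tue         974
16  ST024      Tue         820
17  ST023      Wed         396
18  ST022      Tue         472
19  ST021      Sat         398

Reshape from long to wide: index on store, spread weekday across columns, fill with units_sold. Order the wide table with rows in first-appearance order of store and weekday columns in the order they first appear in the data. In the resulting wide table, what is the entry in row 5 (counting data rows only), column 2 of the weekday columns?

407

With rows in first-appearance order of store, row 5 is store=ST024. weekday columns in first-appearance order: Mon, Wed, Tue, Sat; column 2 is Wed.
Long rows with store=ST024, weekday=Wed: units_sold = 407.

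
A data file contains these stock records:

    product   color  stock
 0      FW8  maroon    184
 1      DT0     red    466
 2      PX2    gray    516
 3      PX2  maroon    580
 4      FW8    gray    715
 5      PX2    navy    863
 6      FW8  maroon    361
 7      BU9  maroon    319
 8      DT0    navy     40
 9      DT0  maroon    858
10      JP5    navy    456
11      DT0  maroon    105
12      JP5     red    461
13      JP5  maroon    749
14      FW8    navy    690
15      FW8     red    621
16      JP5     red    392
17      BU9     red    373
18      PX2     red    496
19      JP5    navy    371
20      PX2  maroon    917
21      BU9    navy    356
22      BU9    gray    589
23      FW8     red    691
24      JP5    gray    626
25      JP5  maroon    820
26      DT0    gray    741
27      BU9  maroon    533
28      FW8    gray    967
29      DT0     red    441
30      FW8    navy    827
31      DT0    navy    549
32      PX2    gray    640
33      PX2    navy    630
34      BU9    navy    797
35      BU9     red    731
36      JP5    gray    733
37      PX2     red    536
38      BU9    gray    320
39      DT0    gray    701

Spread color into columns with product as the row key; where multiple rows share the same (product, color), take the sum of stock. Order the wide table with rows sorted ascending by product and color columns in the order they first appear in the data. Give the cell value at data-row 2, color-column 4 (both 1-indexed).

With rows sorted ascending by product, row 2 is product=DT0. color columns in first-appearance order: maroon, red, gray, navy; column 4 is navy.
Long rows with product=DT0, color=navy: 40 + 549 = 589.

589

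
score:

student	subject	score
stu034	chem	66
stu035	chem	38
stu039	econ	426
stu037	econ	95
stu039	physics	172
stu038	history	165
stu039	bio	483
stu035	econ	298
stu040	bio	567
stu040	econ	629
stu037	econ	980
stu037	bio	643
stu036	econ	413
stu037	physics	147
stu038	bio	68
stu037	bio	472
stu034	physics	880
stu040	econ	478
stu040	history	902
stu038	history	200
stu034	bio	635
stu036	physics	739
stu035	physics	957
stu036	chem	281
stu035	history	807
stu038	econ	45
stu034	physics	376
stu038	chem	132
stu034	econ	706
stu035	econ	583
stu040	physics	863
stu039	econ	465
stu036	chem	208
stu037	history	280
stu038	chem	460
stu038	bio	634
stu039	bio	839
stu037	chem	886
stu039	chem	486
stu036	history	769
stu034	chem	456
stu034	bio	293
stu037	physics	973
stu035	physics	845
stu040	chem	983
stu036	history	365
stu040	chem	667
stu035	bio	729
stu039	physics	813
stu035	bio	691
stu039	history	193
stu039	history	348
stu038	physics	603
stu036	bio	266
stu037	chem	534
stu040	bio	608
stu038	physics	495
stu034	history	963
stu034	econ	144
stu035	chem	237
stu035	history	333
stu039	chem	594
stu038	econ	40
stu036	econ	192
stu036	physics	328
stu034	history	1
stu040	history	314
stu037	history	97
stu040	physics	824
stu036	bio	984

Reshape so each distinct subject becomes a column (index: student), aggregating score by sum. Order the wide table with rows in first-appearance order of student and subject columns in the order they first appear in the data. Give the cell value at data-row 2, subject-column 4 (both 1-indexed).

1140

With rows in first-appearance order of student, row 2 is student=stu035. subject columns in first-appearance order: chem, econ, physics, history, bio; column 4 is history.
Long rows with student=stu035, subject=history: 807 + 333 = 1140.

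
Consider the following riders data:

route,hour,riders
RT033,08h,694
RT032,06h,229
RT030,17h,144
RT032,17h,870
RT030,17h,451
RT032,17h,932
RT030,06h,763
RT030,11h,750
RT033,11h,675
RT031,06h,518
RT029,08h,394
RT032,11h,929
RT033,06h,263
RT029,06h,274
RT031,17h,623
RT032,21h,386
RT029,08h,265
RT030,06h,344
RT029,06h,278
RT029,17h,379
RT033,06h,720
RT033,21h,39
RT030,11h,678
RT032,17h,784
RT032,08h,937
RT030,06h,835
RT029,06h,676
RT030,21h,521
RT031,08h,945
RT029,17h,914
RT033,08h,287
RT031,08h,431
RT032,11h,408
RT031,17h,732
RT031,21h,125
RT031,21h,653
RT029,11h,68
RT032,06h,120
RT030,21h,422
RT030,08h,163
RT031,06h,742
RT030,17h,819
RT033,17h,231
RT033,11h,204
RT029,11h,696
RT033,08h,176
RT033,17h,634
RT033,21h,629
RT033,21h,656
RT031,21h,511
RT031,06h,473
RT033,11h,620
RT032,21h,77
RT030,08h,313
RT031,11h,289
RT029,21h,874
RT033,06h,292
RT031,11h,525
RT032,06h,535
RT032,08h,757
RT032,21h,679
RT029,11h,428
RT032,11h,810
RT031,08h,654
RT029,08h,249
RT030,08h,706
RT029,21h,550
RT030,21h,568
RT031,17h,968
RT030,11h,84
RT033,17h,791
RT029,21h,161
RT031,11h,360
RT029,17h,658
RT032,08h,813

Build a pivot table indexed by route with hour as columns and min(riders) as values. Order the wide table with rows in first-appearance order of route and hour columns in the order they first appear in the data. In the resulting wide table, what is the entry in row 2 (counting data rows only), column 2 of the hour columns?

With rows in first-appearance order of route, row 2 is route=RT032. hour columns in first-appearance order: 08h, 06h, 17h, 11h, 21h; column 2 is 06h.
Long rows with route=RT032, hour=06h: min(229, 120, 535) = 120.

120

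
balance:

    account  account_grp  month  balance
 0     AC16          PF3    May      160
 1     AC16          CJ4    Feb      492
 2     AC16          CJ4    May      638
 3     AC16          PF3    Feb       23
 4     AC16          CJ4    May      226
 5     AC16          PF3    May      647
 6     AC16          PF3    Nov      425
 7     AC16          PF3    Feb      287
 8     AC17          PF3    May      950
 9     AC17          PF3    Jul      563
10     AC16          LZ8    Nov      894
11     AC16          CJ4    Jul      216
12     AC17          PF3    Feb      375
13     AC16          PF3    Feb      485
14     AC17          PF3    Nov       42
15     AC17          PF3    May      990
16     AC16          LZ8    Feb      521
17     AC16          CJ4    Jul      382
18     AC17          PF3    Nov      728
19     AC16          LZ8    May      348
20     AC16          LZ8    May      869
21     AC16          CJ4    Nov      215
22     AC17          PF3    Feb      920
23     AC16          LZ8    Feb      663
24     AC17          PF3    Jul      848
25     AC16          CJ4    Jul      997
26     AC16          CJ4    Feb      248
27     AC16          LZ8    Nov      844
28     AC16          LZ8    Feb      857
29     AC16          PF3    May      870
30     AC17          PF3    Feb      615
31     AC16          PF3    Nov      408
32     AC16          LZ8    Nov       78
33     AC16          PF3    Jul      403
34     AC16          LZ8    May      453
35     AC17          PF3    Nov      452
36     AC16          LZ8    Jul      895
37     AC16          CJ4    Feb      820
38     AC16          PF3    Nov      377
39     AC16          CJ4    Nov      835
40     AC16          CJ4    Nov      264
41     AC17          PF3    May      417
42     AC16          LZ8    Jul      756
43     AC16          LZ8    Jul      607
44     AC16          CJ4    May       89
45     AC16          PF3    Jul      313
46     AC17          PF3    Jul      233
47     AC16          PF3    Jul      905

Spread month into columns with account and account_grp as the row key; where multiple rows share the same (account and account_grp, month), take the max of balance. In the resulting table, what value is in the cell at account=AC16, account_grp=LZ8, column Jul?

Rows with account=AC16, account_grp=LZ8 and month=Jul: balance values are 895, 756, 607.
max(895, 756, 607) = 895.

895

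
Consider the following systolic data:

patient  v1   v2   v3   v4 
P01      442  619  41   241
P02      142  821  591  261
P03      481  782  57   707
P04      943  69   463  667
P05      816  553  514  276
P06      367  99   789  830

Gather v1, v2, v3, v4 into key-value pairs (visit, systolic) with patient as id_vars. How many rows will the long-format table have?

6 patient values × 4 melted columns = 24 rows.

24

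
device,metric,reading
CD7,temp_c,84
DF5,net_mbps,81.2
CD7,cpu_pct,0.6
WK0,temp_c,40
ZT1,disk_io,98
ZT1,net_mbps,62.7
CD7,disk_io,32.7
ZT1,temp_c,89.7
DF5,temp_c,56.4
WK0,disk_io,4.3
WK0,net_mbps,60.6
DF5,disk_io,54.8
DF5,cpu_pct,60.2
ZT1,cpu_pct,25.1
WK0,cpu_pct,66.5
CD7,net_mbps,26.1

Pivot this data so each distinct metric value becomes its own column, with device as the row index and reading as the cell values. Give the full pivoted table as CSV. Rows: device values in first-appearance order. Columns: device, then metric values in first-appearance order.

Columns: device plus the 4 distinct metric values (temp_c, net_mbps, cpu_pct, disk_io).
For example, row CD7 column temp_c takes reading=84 from the long row (CD7, temp_c).

device,temp_c,net_mbps,cpu_pct,disk_io
CD7,84,26.1,0.6,32.7
DF5,56.4,81.2,60.2,54.8
WK0,40,60.6,66.5,4.3
ZT1,89.7,62.7,25.1,98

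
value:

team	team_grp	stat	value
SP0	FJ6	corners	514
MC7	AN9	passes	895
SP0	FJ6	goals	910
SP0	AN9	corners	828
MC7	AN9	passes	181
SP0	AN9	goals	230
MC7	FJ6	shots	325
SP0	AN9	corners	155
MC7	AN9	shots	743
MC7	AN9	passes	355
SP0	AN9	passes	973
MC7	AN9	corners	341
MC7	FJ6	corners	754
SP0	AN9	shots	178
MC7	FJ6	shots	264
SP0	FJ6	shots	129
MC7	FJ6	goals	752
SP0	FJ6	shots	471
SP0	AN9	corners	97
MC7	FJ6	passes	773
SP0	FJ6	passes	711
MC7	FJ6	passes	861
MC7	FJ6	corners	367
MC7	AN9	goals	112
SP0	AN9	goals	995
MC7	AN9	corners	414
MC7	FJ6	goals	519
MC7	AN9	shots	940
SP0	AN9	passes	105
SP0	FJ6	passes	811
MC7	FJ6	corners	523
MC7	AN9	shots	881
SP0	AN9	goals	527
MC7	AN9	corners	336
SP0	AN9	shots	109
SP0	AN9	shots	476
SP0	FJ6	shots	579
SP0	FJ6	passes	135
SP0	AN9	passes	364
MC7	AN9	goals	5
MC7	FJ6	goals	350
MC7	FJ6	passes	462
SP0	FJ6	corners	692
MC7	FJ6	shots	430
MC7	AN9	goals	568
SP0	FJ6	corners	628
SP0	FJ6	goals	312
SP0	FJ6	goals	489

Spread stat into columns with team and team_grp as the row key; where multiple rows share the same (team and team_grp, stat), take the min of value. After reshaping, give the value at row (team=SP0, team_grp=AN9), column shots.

Rows with team=SP0, team_grp=AN9 and stat=shots: value values are 178, 109, 476.
min(178, 109, 476) = 109.

109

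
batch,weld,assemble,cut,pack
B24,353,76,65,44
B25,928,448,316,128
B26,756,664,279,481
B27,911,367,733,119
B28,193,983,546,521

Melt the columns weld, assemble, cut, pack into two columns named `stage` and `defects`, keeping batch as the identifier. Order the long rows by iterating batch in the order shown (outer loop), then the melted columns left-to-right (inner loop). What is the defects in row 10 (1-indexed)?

664

20 rows total (5 × 4). Row 10: index ⌊(10-1)/4⌋ = 2 into batch → B26; (10-1) mod 4 = 1 into the melted columns → assemble.
So row 10 is (B26, assemble, 664); defects = 664.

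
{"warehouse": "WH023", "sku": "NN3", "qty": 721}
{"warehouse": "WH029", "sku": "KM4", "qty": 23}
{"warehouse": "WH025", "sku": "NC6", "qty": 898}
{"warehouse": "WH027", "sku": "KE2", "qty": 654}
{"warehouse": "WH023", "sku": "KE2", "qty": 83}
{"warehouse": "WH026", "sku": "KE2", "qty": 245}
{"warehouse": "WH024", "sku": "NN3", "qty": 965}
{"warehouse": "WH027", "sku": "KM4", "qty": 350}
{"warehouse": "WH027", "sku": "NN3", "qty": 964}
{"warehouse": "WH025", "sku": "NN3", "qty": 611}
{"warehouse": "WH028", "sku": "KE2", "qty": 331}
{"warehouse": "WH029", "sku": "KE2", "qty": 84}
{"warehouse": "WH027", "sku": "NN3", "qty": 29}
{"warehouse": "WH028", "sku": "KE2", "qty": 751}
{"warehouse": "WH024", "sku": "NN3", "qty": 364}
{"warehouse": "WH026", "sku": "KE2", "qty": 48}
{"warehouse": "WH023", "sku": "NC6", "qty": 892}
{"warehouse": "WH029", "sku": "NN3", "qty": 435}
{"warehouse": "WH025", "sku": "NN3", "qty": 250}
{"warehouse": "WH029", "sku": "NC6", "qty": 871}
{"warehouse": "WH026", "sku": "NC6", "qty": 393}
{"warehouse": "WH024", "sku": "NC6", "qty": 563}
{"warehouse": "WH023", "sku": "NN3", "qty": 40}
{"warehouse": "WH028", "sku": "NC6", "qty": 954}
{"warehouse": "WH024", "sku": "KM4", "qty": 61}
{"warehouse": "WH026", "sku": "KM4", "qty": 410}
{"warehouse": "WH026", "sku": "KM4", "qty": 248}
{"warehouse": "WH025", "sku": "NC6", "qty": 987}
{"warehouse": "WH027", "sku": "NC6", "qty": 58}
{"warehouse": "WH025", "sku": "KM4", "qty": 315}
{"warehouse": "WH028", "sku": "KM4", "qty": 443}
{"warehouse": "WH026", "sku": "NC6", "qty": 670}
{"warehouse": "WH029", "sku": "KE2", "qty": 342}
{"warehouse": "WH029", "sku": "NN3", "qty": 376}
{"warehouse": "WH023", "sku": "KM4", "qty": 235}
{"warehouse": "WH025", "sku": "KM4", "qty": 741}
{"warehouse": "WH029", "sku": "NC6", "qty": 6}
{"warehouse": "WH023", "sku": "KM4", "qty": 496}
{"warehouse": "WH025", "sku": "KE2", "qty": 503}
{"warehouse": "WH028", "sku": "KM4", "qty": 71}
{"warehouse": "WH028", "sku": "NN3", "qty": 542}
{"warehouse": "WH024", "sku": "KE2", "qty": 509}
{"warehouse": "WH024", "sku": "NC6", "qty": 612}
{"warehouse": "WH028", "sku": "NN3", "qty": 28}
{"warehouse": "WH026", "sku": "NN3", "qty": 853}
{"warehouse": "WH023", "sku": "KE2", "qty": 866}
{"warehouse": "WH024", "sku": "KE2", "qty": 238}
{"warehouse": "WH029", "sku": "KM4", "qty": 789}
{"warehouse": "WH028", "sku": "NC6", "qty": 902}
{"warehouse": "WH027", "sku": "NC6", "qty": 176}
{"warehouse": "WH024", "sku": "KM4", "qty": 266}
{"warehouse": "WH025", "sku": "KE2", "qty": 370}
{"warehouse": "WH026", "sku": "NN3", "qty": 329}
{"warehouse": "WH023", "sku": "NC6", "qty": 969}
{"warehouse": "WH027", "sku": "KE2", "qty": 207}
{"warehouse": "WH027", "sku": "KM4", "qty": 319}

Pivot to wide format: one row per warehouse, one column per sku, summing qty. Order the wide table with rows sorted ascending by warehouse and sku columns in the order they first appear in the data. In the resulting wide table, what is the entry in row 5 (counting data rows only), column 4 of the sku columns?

861

With rows sorted ascending by warehouse, row 5 is warehouse=WH027. sku columns in first-appearance order: NN3, KM4, NC6, KE2; column 4 is KE2.
Long rows with warehouse=WH027, sku=KE2: 654 + 207 = 861.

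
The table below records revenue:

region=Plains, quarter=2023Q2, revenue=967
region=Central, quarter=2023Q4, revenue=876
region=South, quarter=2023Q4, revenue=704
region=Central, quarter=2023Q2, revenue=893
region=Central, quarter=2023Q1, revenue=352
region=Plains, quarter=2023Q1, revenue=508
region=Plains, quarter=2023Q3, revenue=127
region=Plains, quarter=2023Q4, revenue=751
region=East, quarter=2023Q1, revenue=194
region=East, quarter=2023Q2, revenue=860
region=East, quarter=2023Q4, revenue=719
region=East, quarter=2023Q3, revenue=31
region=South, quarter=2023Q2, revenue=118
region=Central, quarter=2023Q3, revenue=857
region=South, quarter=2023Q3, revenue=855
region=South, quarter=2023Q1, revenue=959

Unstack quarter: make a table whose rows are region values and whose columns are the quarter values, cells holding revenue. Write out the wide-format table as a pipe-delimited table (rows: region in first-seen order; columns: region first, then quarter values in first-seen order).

| region | 2023Q2 | 2023Q4 | 2023Q1 | 2023Q3 |
| Plains | 967 | 751 | 508 | 127 |
| Central | 893 | 876 | 352 | 857 |
| South | 118 | 704 | 959 | 855 |
| East | 860 | 719 | 194 | 31 |

Columns: region plus the 4 distinct quarter values (2023Q2, 2023Q4, 2023Q1, 2023Q3).
For example, row Plains column 2023Q2 takes revenue=967 from the long row (Plains, 2023Q2).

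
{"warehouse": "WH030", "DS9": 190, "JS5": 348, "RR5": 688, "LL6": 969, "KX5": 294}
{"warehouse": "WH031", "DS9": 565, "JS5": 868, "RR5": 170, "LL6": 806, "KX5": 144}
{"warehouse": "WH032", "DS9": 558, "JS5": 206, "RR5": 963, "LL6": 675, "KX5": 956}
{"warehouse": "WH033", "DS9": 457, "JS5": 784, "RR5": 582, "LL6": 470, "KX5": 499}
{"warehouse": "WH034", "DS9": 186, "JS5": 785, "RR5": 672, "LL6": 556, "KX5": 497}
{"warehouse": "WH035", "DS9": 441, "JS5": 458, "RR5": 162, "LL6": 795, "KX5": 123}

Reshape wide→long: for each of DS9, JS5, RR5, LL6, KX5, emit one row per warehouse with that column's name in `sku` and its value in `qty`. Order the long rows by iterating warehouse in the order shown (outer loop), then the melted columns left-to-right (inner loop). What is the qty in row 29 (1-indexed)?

30 rows total (6 × 5). Row 29: index ⌊(29-1)/5⌋ = 5 into warehouse → WH035; (29-1) mod 5 = 3 into the melted columns → LL6.
So row 29 is (WH035, LL6, 795); qty = 795.

795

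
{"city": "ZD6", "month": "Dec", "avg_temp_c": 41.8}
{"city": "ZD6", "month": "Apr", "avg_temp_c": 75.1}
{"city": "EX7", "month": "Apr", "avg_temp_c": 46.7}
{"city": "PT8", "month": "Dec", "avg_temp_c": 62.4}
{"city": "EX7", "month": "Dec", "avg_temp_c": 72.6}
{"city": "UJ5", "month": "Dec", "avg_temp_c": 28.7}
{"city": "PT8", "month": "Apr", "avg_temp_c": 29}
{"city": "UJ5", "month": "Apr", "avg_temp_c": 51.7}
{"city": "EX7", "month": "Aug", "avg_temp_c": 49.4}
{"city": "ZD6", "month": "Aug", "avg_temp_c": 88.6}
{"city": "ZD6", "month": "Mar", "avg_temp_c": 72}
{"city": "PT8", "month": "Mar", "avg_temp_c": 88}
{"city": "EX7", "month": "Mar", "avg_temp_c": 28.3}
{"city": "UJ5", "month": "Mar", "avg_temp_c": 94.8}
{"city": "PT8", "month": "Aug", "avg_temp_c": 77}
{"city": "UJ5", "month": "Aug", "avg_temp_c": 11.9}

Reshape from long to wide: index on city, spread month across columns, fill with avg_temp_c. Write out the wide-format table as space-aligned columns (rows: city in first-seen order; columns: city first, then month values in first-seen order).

city  Dec   Apr   Aug   Mar 
ZD6   41.8  75.1  88.6  72  
EX7   72.6  46.7  49.4  28.3
PT8   62.4  29    77    88  
UJ5   28.7  51.7  11.9  94.8

Columns: city plus the 4 distinct month values (Dec, Apr, Aug, Mar).
For example, row ZD6 column Dec takes avg_temp_c=41.8 from the long row (ZD6, Dec).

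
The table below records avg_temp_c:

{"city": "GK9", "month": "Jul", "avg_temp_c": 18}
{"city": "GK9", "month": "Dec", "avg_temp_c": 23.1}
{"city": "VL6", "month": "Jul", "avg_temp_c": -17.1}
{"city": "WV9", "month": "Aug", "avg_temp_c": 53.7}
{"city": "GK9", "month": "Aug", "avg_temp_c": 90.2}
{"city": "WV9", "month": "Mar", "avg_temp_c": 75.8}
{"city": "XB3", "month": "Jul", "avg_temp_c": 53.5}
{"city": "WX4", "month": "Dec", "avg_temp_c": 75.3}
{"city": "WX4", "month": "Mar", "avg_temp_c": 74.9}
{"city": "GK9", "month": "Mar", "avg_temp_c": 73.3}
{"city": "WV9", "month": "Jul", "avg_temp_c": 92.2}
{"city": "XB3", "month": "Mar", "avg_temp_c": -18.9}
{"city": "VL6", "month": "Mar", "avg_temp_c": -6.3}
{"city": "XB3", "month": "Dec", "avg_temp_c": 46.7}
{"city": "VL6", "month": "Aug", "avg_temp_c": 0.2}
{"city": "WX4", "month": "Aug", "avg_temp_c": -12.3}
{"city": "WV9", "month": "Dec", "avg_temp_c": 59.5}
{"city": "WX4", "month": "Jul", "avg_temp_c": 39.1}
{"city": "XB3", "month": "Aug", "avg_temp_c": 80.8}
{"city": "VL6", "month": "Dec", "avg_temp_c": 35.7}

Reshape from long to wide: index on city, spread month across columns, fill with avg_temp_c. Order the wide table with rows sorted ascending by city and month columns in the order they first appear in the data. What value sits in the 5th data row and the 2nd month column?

46.7

With rows sorted ascending by city, row 5 is city=XB3. month columns in first-appearance order: Jul, Dec, Aug, Mar; column 2 is Dec.
Long rows with city=XB3, month=Dec: avg_temp_c = 46.7.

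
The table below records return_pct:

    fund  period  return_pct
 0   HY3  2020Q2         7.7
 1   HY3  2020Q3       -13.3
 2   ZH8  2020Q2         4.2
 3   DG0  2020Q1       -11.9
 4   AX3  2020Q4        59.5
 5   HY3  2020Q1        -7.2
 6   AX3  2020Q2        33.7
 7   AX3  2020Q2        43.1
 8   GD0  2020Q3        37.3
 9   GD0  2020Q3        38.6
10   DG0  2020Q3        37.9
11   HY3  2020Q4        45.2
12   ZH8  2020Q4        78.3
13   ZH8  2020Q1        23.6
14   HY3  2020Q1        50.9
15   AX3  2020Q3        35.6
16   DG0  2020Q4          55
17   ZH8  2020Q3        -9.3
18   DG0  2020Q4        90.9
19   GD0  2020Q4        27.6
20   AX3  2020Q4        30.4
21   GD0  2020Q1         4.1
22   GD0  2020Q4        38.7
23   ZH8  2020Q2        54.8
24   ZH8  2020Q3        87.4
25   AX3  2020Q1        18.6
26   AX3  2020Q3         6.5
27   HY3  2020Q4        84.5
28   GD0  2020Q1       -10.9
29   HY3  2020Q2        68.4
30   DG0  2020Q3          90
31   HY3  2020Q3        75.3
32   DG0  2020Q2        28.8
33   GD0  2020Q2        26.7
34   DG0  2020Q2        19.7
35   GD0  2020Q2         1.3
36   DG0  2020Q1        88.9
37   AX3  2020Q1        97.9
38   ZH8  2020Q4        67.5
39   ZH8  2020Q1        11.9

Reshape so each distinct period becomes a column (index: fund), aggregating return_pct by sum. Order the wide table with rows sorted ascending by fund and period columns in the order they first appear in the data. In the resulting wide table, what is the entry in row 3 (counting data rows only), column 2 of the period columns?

With rows sorted ascending by fund, row 3 is fund=GD0. period columns in first-appearance order: 2020Q2, 2020Q3, 2020Q1, 2020Q4; column 2 is 2020Q3.
Long rows with fund=GD0, period=2020Q3: 37.3 + 38.6 = 75.9.

75.9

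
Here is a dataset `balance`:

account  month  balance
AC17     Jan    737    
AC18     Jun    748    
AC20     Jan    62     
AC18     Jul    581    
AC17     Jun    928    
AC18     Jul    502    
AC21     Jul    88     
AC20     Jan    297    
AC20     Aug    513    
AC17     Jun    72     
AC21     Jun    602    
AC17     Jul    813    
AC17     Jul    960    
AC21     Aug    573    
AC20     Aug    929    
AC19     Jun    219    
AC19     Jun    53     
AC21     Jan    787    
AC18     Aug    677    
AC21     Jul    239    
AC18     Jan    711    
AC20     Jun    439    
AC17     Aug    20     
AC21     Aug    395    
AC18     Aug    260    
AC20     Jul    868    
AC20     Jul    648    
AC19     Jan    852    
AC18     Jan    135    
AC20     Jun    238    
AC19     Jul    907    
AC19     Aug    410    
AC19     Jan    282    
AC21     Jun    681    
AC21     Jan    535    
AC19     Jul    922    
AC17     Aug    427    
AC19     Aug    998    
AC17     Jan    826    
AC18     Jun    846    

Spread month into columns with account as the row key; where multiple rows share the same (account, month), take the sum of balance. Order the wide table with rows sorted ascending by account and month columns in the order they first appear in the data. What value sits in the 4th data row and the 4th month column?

With rows sorted ascending by account, row 4 is account=AC20. month columns in first-appearance order: Jan, Jun, Jul, Aug; column 4 is Aug.
Long rows with account=AC20, month=Aug: 513 + 929 = 1442.

1442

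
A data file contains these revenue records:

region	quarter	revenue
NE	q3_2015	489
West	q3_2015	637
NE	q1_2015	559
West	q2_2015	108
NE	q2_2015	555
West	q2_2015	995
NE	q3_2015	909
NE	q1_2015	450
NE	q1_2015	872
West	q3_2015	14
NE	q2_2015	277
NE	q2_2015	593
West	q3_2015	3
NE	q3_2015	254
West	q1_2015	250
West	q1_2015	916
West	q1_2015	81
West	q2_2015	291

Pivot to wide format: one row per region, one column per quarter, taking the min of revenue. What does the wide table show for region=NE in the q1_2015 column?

Rows with region=NE and quarter=q1_2015: revenue values are 559, 450, 872.
min(559, 450, 872) = 450.

450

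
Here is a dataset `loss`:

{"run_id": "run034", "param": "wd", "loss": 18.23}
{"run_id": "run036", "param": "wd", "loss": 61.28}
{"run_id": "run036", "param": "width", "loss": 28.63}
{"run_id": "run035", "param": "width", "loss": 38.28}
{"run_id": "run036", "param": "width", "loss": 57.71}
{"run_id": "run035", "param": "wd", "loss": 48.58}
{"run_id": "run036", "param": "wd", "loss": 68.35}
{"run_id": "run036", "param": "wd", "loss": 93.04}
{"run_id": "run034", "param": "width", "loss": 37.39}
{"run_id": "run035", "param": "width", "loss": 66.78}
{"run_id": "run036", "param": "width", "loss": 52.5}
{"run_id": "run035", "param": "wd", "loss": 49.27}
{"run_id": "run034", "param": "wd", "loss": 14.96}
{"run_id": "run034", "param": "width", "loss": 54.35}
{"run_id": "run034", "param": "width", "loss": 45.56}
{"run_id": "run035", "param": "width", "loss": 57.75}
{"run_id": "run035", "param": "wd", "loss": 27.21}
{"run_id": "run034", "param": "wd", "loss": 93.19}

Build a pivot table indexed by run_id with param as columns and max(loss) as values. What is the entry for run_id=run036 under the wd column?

Rows with run_id=run036 and param=wd: loss values are 61.28, 68.35, 93.04.
max(61.28, 68.35, 93.04) = 93.04.

93.04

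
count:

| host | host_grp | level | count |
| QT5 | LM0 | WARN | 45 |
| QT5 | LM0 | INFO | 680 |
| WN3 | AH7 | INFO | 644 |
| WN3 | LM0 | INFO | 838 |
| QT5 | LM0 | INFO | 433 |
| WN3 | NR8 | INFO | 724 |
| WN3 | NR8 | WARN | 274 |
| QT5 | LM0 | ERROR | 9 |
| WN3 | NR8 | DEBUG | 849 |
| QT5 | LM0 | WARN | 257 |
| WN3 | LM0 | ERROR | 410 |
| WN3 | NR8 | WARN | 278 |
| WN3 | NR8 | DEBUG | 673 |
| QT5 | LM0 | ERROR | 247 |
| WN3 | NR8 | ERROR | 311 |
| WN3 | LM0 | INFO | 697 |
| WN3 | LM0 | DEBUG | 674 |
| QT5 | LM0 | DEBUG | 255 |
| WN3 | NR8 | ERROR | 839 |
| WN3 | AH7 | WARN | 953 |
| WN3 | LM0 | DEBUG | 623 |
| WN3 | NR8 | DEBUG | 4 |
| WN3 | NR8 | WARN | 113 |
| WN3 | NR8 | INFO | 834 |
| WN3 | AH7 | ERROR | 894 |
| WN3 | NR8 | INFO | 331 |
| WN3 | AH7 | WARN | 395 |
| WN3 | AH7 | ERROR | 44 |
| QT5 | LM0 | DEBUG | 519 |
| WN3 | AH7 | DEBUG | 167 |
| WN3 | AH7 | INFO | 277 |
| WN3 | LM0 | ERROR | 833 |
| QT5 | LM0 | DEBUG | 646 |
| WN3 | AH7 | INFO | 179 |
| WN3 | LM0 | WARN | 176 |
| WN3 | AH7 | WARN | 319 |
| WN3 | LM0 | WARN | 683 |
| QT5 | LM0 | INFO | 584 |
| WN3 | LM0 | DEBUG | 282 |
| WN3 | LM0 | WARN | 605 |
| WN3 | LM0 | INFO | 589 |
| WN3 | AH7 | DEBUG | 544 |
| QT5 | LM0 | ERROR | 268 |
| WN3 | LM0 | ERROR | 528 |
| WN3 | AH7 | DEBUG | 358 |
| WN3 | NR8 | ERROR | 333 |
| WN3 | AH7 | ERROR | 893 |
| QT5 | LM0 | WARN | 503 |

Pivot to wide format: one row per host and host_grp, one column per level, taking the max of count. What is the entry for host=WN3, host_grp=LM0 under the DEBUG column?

674

Rows with host=WN3, host_grp=LM0 and level=DEBUG: count values are 674, 623, 282.
max(674, 623, 282) = 674.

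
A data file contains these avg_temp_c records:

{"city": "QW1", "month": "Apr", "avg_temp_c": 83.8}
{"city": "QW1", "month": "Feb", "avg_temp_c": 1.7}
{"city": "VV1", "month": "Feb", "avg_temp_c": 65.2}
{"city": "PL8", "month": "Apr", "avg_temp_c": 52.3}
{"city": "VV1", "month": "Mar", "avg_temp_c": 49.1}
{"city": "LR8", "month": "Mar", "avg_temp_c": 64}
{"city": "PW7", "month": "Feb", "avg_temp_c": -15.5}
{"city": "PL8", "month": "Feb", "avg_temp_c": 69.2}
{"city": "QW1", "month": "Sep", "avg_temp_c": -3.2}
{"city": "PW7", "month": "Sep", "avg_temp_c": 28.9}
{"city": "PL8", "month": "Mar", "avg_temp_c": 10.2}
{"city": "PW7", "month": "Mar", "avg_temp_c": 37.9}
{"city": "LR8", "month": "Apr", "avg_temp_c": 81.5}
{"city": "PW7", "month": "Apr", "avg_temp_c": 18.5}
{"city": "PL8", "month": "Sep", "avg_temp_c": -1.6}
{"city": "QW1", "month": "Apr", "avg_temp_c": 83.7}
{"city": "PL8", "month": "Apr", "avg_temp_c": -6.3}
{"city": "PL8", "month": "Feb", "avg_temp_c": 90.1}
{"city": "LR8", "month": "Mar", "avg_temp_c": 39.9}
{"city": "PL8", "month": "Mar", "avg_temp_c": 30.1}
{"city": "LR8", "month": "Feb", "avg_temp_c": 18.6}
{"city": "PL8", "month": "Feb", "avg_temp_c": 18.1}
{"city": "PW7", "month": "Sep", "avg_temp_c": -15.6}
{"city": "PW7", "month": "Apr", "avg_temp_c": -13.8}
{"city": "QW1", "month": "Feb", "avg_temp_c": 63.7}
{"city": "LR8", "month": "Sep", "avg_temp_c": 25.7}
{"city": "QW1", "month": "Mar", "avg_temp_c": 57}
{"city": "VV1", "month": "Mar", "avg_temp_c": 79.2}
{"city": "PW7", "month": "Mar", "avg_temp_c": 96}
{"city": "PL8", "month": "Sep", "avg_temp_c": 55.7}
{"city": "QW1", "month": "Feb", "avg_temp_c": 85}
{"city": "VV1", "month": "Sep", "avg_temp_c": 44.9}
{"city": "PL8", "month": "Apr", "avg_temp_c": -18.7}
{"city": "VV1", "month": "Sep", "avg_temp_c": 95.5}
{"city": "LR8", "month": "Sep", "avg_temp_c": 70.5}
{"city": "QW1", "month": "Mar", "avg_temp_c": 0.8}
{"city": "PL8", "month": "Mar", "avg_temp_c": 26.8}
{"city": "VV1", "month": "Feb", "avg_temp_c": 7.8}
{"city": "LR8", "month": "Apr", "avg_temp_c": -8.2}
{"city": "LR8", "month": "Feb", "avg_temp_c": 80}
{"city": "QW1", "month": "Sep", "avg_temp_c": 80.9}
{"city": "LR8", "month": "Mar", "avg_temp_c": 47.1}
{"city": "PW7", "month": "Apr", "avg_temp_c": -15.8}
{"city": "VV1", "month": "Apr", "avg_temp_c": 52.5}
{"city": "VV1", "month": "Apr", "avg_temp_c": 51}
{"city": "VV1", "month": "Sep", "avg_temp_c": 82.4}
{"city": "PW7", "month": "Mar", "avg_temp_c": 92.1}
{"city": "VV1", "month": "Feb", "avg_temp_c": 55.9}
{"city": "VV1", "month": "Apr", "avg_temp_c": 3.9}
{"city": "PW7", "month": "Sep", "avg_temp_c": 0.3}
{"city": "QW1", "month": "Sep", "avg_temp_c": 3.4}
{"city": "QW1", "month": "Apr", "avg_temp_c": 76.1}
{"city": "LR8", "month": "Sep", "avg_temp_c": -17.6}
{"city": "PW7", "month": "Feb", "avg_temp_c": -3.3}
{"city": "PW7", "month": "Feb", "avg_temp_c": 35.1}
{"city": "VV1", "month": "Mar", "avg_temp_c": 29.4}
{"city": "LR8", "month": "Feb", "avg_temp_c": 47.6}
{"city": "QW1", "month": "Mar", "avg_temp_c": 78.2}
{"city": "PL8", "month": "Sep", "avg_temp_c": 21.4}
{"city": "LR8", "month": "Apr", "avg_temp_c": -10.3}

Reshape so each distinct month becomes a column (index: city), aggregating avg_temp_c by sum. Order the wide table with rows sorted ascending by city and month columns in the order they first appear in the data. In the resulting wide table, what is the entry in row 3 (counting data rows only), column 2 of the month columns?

16.3

With rows sorted ascending by city, row 3 is city=PW7. month columns in first-appearance order: Apr, Feb, Mar, Sep; column 2 is Feb.
Long rows with city=PW7, month=Feb: -15.5 + -3.3 + 35.1 = 16.3.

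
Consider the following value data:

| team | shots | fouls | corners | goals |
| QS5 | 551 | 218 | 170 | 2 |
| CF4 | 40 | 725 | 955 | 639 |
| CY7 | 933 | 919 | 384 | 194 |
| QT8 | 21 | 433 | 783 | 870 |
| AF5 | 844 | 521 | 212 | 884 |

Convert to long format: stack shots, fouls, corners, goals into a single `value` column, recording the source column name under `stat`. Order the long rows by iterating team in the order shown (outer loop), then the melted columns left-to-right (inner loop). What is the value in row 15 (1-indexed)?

783

20 rows total (5 × 4). Row 15: index ⌊(15-1)/4⌋ = 3 into team → QT8; (15-1) mod 4 = 2 into the melted columns → corners.
So row 15 is (QT8, corners, 783); value = 783.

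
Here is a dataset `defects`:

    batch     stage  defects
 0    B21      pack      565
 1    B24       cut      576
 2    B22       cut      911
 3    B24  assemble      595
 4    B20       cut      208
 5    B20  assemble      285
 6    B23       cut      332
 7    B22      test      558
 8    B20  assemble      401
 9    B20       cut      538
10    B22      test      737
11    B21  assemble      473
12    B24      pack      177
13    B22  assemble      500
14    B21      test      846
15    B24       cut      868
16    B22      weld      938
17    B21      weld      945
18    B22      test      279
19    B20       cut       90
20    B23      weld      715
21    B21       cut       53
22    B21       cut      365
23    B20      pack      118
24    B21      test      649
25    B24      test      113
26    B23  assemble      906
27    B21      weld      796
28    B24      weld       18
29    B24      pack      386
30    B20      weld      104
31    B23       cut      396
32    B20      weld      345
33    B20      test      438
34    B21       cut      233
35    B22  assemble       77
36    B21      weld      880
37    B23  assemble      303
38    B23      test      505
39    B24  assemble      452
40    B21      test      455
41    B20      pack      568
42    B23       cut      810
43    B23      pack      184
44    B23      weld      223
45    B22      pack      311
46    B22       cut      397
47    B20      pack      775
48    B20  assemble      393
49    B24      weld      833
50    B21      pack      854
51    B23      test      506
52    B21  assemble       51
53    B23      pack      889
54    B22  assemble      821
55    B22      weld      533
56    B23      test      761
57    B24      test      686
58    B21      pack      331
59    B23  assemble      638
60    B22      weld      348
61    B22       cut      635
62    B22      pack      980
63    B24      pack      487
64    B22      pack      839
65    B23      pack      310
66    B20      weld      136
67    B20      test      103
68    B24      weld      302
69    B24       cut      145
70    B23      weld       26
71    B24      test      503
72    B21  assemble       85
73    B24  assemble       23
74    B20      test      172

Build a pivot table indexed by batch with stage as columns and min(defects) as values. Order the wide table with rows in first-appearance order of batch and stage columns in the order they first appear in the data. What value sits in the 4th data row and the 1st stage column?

118

With rows in first-appearance order of batch, row 4 is batch=B20. stage columns in first-appearance order: pack, cut, assemble, test, weld; column 1 is pack.
Long rows with batch=B20, stage=pack: min(118, 568, 775) = 118.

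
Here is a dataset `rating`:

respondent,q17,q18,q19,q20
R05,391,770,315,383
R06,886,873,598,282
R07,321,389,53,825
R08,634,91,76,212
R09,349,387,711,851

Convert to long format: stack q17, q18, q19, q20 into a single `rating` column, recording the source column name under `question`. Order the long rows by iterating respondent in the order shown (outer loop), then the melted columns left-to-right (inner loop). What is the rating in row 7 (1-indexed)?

598

20 rows total (5 × 4). Row 7: index ⌊(7-1)/4⌋ = 1 into respondent → R06; (7-1) mod 4 = 2 into the melted columns → q19.
So row 7 is (R06, q19, 598); rating = 598.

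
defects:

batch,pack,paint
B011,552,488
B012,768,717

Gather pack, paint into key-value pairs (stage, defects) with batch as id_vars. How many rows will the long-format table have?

2 batch values × 2 melted columns = 4 rows.

4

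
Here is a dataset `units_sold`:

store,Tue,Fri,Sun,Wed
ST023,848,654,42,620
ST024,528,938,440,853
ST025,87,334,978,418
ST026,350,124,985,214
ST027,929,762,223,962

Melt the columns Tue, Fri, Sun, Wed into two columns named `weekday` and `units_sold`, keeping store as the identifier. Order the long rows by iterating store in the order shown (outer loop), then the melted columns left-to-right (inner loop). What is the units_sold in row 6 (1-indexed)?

20 rows total (5 × 4). Row 6: index ⌊(6-1)/4⌋ = 1 into store → ST024; (6-1) mod 4 = 1 into the melted columns → Fri.
So row 6 is (ST024, Fri, 938); units_sold = 938.

938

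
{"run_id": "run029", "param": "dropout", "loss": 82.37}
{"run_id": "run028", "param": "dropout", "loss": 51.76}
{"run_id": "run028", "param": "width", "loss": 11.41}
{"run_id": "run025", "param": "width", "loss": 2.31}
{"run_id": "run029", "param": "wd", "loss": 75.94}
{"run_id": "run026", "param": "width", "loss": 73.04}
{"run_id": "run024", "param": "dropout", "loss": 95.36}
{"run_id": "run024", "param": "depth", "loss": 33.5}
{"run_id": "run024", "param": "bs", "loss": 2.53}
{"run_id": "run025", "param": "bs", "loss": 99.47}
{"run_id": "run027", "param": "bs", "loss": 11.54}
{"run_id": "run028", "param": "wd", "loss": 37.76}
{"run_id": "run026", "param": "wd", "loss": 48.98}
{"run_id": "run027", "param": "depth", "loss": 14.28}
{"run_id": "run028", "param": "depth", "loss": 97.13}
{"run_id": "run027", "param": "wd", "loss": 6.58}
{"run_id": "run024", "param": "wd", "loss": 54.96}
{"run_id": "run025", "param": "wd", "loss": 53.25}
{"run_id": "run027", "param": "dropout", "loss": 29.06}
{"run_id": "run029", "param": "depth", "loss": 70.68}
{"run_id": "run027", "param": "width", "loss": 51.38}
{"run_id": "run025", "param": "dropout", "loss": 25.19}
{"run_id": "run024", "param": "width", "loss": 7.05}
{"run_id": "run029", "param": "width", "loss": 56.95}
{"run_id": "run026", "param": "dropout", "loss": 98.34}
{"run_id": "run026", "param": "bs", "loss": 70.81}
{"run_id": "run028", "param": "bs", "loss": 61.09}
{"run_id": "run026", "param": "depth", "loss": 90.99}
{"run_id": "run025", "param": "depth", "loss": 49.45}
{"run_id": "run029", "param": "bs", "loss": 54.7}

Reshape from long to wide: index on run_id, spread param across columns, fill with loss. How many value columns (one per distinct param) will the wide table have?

5 distinct param values: depth, width, dropout, wd, bs.

5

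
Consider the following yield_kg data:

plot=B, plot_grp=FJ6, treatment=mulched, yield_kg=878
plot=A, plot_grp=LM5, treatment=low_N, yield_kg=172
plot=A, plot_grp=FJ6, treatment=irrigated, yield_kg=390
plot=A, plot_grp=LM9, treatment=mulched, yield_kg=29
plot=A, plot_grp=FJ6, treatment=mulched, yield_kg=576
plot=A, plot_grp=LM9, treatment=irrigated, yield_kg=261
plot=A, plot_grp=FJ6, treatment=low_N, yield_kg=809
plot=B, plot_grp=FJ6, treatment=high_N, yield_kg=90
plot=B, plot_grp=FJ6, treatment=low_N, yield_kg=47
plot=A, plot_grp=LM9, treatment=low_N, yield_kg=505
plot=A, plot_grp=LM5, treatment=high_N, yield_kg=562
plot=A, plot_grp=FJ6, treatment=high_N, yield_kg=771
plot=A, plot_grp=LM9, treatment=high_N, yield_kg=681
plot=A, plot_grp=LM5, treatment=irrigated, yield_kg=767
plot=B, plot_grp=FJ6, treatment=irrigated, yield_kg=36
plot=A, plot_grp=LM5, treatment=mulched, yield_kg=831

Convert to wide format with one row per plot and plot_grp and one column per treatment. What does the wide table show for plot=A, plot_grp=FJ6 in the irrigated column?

390

Wide layout: rows indexed by plot and plot_grp, columns are the 4 distinct treatment values (mulched, low_N, irrigated, high_N).
Cell (plot=A, plot_grp=FJ6, treatment=irrigated) draws from the long row where plot=A, plot_grp=FJ6 and treatment=irrigated, which has yield_kg=390.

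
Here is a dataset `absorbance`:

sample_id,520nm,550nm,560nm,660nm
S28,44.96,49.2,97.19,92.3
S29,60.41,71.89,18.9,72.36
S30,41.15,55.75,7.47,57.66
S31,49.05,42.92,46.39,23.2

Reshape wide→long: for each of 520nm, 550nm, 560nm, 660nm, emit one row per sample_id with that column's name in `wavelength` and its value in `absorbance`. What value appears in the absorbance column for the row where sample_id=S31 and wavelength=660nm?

Unpivoting turns each (sample_id, wide-column) pair into one long row.
The wide cell at row S31, column 660nm holds 23.2, so the long row (S31, 660nm) has absorbance=23.2.

23.2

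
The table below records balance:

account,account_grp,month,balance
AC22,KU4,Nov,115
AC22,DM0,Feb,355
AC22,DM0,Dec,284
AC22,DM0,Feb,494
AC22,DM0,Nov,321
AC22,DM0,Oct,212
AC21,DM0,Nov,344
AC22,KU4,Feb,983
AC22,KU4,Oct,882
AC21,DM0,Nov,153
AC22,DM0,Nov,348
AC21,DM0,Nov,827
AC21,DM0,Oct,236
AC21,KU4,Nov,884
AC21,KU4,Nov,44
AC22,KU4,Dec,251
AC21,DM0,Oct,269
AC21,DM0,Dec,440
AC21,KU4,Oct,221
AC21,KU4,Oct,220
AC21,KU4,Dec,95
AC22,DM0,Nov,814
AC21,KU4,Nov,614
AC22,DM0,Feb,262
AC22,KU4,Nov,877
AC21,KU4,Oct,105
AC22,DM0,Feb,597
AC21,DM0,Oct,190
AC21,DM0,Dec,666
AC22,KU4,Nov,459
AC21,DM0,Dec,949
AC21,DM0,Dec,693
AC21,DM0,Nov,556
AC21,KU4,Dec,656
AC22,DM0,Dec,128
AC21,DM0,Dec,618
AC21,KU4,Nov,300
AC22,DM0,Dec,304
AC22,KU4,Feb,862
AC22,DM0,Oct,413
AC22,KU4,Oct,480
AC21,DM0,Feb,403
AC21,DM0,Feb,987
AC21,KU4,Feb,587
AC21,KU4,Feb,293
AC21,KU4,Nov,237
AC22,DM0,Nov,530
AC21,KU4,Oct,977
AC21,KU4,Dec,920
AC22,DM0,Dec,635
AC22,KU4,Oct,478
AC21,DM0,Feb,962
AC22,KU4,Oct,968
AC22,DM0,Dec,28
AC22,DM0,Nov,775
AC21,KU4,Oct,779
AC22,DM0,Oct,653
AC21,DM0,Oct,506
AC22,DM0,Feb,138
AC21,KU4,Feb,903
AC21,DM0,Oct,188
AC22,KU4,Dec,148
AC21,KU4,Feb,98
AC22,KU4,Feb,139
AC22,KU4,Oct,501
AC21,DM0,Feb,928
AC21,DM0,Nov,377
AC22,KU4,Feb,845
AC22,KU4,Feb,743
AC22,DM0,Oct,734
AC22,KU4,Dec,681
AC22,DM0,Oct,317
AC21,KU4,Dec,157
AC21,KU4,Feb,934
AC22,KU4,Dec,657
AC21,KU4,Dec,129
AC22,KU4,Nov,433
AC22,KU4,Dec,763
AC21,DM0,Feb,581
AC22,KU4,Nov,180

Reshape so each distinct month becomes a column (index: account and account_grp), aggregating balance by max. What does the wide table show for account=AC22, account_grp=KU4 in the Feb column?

Rows with account=AC22, account_grp=KU4 and month=Feb: balance values are 983, 862, 139, 845, 743.
max(983, 862, 139, 845, 743) = 983.

983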